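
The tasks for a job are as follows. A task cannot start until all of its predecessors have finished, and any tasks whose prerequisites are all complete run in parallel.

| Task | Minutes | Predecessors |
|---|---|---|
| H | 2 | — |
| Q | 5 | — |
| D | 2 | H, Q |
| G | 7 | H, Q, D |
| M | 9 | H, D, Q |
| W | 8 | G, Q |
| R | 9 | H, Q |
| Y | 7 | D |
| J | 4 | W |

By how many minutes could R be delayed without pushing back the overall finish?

Critical path: Q→D→G→W→J = 5+2+7+8+4 = 26, so the finish is 26 minutes.
Longest path through R: 14 minutes (earliest finish 14, latest finish 26).
So R can slip 26 − 14 = 12 minutes.

12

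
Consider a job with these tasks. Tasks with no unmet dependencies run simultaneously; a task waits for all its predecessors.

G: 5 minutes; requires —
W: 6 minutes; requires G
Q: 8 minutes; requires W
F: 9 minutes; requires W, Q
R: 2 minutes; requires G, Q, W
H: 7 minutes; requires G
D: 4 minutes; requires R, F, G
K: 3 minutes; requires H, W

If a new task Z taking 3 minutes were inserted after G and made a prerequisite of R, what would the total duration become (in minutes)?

32

Originally the plan takes 32 minutes.
With Z inserted, R now waits for max(G, Q, W, Z).
New critical path: G→W→Q→F→D = 5+6+8+9+4 = 32 ⇒ 32 minutes.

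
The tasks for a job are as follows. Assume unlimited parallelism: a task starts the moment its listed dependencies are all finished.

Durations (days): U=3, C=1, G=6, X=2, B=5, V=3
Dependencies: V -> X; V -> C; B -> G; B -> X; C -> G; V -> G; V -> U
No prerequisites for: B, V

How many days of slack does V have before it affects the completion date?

The longest chain is B→G = 5+6 = 11; overall finish 11 days.
The longest chain containing V totals 10 days.
Float = 11 − 10 = 1.

1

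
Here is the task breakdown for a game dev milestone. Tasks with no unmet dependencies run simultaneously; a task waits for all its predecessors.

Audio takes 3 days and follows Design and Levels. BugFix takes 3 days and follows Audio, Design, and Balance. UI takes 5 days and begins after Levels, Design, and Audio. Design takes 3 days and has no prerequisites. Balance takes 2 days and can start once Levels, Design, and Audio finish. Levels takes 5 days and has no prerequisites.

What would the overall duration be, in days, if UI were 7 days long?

15

Actual critical path: Levels→Audio→UI = 5+3+5 = 13 ⇒ 13 days.
Since UI is critical, the +2 change carries straight to that chain (now 15 days).
No other chain overtakes it, so the finish is 15 days.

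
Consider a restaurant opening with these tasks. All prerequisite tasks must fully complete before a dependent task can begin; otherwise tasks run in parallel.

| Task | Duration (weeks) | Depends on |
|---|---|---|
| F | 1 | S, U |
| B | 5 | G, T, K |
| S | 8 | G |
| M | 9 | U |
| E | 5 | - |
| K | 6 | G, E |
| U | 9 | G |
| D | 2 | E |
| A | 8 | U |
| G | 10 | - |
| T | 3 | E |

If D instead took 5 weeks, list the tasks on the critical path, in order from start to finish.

As given, the longest chain is G→U→M = 10+9+9 = 28, so the finish is 28 weeks.
The longest path through D is only 7 weeks, so D has float 21.
The critical path is still G→U→M; finish is now 28 weeks.

G, U, M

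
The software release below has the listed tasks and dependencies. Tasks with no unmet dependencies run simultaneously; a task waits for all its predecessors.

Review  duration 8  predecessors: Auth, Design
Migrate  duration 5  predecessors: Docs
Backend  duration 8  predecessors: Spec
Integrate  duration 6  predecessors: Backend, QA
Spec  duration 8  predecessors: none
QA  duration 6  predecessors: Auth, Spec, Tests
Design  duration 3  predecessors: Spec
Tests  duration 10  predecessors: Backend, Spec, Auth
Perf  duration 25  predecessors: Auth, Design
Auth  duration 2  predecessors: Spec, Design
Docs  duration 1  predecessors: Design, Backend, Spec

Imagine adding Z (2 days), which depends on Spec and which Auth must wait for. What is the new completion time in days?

Originally the plan takes 38 days.
With Z inserted, Auth now waits for max(Spec, Design, Z).
New critical path: Spec→Design→Auth→Perf = 8+3+2+25 = 38 ⇒ 38 days.

38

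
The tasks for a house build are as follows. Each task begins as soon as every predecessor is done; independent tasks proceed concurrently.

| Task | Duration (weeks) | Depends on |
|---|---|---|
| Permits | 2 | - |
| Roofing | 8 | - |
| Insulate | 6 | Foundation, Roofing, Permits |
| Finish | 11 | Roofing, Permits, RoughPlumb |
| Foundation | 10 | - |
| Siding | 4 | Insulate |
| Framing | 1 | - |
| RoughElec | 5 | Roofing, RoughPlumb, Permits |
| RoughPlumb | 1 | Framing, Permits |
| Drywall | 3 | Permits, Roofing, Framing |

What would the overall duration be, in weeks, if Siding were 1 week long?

Critical path before the change: Foundation→Insulate→Siding = 10+6+4 = 20 giving 20 weeks.
Since Siding is critical, the -3 change carries straight to that chain (now 17 weeks).
New critical path: Roofing→Finish = 8+11 = 19 ⇒ 19 weeks.

19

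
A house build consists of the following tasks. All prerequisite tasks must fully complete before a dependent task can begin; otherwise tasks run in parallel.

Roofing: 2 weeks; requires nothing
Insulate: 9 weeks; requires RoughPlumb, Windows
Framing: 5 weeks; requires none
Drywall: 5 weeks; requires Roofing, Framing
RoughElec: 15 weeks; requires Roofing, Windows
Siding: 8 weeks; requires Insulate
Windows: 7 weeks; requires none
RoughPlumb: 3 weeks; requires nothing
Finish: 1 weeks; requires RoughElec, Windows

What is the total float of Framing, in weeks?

14

Critical path: Windows→Insulate→Siding = 7+9+8 = 24, so the finish is 24 weeks.
Longest path through Framing: 10 weeks (earliest finish 5, latest finish 19).
Slack of Framing = 14 − 0 = 14 weeks.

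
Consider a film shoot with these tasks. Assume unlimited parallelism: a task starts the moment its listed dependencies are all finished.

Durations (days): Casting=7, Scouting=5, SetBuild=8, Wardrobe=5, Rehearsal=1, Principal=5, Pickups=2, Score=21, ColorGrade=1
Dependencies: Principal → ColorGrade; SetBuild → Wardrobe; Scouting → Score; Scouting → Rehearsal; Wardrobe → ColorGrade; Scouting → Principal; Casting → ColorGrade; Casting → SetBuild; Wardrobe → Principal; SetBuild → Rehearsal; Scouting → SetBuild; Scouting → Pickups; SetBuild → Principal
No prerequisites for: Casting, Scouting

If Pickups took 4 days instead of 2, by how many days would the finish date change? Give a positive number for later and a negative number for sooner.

0

As given, the longest chain is Casting→SetBuild→Wardrobe→Principal→ColorGrade = 7+8+5+5+1 = 26, so the finish is 26 days.
Pickups is off the critical path — its longest chain is 7 days, giving 19 of slack.
That remains the longest chain; total 26 days.
Change in finish: 26 − 26 = +0 days.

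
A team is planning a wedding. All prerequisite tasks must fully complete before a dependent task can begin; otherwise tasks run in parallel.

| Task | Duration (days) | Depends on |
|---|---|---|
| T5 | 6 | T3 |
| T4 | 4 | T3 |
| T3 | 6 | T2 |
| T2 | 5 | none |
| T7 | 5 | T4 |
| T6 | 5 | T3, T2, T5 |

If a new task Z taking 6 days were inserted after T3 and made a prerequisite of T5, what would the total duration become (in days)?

28

Originally the plan takes 22 days.
With Z inserted, T5 now waits for max(T3, Z).
New critical path: T2→T3→Z→T5→T6 = 5+6+6+6+5 = 28 ⇒ 28 days.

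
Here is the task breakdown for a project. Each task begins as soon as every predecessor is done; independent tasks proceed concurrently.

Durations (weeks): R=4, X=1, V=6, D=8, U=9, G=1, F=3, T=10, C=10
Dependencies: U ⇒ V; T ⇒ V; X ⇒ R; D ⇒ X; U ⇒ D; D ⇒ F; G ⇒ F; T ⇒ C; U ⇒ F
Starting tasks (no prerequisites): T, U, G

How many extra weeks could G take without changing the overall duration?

18

U→D→X→R = 9+8+1+4 = 22 sets the makespan at 22 weeks.
Longest path through G: 4 weeks (earliest finish 1, latest finish 19).
Slack of G = 18 − 0 = 18 weeks.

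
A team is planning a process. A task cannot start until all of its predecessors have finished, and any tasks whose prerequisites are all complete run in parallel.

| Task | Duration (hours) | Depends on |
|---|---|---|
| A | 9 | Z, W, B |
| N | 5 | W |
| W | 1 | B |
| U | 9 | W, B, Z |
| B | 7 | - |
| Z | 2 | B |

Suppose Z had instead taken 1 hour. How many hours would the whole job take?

17

The binding path is B→Z→A = 7+2+9 = 18; finish at 18 hours.
Z is on the critical path; changing it to 1 makes that path 17 hours.
That remains the longest chain; total 17 hours.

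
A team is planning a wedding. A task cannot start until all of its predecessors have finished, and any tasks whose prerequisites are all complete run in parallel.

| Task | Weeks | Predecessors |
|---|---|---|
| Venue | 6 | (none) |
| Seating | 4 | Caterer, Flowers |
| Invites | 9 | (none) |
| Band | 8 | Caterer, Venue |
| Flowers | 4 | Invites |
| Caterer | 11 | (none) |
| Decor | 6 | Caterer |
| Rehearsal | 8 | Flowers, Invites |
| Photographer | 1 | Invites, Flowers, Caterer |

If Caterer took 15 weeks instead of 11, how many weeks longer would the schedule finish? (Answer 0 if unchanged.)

2

Critical path before the change: Invites→Flowers→Rehearsal = 9+4+8 = 21 giving 21 weeks.
Caterer has 2 weeks of float (longest path through it is 19).
Now Caterer→Band = 15+8 = 23 is longest, so the finish becomes 23 weeks.
Change in finish: 23 − 21 = +2 weeks.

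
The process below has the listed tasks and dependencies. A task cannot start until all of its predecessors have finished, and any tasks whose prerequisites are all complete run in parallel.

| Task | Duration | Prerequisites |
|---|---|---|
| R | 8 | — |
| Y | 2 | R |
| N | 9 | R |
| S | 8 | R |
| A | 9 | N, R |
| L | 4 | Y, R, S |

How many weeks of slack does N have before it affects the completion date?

0

Critical path: R→N→A = 8+9+9 = 26, so the finish is 26 weeks.
Longest path through N: 26 weeks (earliest finish 17, latest finish 17).
Float = 26 − 26 = 0.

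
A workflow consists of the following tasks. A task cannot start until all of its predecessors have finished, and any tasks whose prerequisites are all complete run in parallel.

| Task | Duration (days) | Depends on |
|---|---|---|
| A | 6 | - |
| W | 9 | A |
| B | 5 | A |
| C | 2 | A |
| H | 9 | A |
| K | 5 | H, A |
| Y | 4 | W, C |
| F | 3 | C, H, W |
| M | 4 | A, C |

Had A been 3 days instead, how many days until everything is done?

As given, the longest chain is A→H→K = 6+9+5 = 20, so the finish is 20 days.
Since A is critical, the -3 change carries straight to that chain (now 17 days).
That remains the longest chain; total 17 days.

17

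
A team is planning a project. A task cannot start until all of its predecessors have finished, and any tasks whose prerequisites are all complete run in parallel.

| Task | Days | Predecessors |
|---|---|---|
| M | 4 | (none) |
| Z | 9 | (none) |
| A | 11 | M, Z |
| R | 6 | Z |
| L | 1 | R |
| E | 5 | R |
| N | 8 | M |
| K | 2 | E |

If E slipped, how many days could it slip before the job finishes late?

0

The longest chain is Z→R→E→K = 9+6+5+2 = 22; overall finish 22 days.
Longest path through E: 22 days (earliest finish 20, latest finish 20).
Slack of E = 15 − 15 = 0 days.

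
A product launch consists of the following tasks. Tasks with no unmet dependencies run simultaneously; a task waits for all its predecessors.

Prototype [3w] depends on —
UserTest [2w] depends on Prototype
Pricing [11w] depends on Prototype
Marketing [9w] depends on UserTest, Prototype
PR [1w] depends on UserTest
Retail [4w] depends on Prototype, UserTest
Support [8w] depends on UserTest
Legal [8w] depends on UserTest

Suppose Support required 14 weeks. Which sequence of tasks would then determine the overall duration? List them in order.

Prototype, UserTest, Support

Baseline: Prototype→UserTest→Marketing = 3+2+9 = 14 → 14 weeks.
Support has 1 week of float (longest path through it is 13).
Now Prototype→UserTest→Support = 3+2+14 = 19 is longest, so the finish becomes 19 weeks.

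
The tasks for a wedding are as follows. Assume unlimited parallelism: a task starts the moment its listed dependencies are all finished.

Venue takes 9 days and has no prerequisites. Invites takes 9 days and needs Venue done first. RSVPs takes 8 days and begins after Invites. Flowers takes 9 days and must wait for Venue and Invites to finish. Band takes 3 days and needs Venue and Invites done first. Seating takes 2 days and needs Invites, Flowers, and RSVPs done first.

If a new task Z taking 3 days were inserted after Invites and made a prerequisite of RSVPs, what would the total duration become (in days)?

31

Originally the wedding takes 29 days.
With Z inserted, RSVPs now waits for max(Invites, Z).
New critical path: Venue→Invites→Z→RSVPs→Seating = 9+9+3+8+2 = 31 ⇒ 31 days.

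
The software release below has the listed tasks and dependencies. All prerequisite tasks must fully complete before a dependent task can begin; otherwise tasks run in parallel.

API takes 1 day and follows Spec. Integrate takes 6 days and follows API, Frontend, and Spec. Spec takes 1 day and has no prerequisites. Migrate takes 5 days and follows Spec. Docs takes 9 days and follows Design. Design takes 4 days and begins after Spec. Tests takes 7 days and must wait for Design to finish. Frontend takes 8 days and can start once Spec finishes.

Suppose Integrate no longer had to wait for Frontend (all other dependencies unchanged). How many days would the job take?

14

Before: longest chain Spec→Frontend→Integrate = 1+8+6 = 15, finish 15.
Without Frontend→Integrate, Integrate's earliest start moves from 9 to 2.
The longest chain is now Spec→Design→Docs = 1+4+9 = 14, so the job takes 14 days.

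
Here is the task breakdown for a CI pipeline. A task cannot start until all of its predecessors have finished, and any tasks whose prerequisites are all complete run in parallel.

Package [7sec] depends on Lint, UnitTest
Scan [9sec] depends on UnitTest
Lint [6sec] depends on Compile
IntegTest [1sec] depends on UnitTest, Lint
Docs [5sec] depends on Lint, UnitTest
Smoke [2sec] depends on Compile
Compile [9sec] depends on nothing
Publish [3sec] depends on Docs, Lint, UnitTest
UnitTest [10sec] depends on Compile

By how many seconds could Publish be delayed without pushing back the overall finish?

1

Critical path: Compile→UnitTest→Scan = 9+10+9 = 28, so the finish is 28 seconds.
Longest path through Publish: 27 seconds (earliest finish 27, latest finish 28).
Float = 28 − 27 = 1.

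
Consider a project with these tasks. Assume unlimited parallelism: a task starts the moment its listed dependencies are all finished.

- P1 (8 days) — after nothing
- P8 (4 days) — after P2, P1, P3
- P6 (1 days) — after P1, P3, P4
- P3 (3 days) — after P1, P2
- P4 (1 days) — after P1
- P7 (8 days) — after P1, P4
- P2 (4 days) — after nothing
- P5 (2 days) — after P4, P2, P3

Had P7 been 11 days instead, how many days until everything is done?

20

The binding path is P1→P4→P7 = 8+1+8 = 17; finish at 17 days.
P7 lies on that path, so at 11 days the path becomes 20 days.
That remains the longest chain; total 20 days.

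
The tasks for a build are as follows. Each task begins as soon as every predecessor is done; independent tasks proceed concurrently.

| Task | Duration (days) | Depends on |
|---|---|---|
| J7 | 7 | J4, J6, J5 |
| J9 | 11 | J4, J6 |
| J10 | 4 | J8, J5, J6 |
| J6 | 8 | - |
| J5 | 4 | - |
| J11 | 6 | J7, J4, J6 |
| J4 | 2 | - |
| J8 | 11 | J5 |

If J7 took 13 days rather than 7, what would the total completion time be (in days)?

27

The binding path is J6→J7→J11 = 8+7+6 = 21; finish at 21 days.
J7 is on the critical path; changing it to 13 makes that path 27 days.
No other chain overtakes it, so the finish is 27 days.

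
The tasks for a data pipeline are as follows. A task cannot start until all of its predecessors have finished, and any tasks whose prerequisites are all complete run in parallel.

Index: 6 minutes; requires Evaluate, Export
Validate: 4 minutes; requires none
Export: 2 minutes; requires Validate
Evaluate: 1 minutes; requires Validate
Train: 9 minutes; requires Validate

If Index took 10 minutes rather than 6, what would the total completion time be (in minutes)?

16

Baseline: Validate→Train = 4+9 = 13 → 13 minutes.
Index has 1 minute of float (longest path through it is 12).
New critical path: Validate→Export→Index = 4+2+10 = 16 ⇒ 16 minutes.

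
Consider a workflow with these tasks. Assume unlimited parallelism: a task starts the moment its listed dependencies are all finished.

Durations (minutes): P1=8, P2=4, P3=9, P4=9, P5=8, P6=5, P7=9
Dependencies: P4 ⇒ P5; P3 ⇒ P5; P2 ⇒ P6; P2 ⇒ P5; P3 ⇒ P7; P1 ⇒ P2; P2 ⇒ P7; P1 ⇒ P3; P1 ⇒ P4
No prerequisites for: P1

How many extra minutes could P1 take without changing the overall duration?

Critical path: P1→P3→P7 = 8+9+9 = 26, so the finish is 26 minutes.
The longest chain containing P1 totals 26 minutes.
Slack of P1 = 0 − 0 = 0 minutes.

0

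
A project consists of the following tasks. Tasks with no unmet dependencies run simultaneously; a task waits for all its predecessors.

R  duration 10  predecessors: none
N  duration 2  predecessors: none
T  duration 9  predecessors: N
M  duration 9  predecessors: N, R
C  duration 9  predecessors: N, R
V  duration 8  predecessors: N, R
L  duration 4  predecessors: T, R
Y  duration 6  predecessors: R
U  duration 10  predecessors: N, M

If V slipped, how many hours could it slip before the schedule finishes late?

R→M→U = 10+9+10 = 29 sets the makespan at 29 hours.
The longest chain containing V totals 18 hours.
So V can slip 29 − 18 = 11 hours.

11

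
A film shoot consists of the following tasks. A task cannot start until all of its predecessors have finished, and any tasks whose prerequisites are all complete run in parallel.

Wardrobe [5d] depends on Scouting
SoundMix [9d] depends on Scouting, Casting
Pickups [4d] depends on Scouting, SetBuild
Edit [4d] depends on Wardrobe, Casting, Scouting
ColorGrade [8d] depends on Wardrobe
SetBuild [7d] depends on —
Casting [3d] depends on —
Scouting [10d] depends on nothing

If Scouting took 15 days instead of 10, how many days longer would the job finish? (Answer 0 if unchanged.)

Actual critical path: Scouting→Wardrobe→ColorGrade = 10+5+8 = 23 ⇒ 23 days.
Since Scouting is critical, the +5 change carries straight to that chain (now 28 days).
No other chain overtakes it, so the finish is 28 days.
Change in finish: 28 − 23 = +5 days.

5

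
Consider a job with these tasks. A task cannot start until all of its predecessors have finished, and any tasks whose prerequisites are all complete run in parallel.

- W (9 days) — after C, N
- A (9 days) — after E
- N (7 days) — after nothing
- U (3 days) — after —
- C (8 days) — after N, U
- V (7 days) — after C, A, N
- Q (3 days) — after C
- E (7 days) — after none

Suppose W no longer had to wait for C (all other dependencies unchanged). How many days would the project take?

With the dependency in place, N→C→W = 7+8+9 = 24 sets the finish at 24 days.
Without C→W, W's earliest start moves from 15 to 7.
The longest chain is now E→A→V = 7+9+7 = 23, so the project takes 23 days.

23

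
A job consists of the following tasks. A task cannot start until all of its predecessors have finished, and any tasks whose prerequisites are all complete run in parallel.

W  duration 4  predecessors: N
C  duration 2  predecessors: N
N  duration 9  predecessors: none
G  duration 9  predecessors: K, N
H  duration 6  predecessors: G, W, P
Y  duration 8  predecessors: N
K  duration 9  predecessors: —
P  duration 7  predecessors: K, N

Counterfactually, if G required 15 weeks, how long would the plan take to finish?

As given, the longest chain is K→G→H = 9+9+6 = 24, so the finish is 24 weeks.
G lies on that path, so at 15 weeks the path becomes 30 weeks.
That remains the longest chain; total 30 weeks.

30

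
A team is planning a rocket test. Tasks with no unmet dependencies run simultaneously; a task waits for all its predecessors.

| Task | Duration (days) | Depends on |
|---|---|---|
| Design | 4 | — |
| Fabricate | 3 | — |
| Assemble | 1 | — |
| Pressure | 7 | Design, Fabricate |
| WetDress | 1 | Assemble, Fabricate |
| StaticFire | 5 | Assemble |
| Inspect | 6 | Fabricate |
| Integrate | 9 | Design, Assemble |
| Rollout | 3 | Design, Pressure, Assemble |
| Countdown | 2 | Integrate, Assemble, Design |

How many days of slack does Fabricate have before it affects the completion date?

2

The longest chain is Design→Integrate→Countdown = 4+9+2 = 15; overall finish 15 days.
The longest chain containing Fabricate totals 13 days.
Slack of Fabricate = 2 − 0 = 2 days.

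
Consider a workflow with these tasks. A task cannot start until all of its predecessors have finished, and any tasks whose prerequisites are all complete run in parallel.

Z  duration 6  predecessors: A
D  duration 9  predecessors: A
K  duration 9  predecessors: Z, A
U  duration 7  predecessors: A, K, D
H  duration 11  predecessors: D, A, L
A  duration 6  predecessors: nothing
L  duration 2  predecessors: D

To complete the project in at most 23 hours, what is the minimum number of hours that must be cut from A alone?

5

Current finish: 28 hours; target: 23.
A is on every critical path, so each hour cut from A cuts the finish by one (this holds down to a finish of 23).
Need 28 − 23 = 5 hours off A → A becomes 1 hour, finish becomes 23.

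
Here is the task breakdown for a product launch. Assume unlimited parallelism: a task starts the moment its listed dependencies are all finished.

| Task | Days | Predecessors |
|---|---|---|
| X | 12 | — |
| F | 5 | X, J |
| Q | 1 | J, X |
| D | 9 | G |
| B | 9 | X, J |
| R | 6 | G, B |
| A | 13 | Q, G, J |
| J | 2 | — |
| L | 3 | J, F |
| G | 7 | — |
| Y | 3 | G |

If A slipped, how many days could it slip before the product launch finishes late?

Critical path: X→B→R = 12+9+6 = 27, so the finish is 27 days.
Longest path through A: 26 days (earliest finish 26, latest finish 27).
So A can slip 27 − 26 = 1 day.

1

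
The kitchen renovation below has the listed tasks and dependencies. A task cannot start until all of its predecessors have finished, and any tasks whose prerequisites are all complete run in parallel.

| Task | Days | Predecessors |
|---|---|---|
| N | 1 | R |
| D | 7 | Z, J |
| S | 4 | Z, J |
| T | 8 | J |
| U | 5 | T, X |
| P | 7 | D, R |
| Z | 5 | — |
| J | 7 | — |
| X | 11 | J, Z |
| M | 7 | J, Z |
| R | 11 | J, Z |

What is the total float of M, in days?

The longest chain is J→R→P = 7+11+7 = 25; overall finish 25 days.
The longest chain containing M totals 14 days.
So M can slip 25 − 14 = 11 days.

11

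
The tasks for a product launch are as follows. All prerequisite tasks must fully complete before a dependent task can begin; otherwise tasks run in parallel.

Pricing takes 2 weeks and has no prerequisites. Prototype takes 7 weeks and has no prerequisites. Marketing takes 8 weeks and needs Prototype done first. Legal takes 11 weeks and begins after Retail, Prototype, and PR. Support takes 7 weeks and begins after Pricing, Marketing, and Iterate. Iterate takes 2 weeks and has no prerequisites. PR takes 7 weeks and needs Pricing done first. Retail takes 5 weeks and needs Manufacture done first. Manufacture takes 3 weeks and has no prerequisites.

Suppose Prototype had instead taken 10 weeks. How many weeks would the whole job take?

The binding path is Prototype→Marketing→Support = 7+8+7 = 22; finish at 22 weeks.
Prototype lies on that path, so at 10 weeks the path becomes 25 weeks.
The critical path is still Prototype→Marketing→Support; finish is now 25 weeks.

25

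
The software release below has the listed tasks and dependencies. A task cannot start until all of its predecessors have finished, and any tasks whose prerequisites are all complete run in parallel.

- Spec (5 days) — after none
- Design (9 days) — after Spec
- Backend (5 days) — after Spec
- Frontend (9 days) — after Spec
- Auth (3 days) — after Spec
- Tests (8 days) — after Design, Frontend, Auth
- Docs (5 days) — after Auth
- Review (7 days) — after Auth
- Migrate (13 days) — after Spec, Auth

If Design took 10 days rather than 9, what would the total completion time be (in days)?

Baseline: Spec→Design→Tests = 5+9+8 = 22 → 22 days.
Design lies on that path, so at 10 days the path becomes 23 days.
No other chain overtakes it, so the finish is 23 days.

23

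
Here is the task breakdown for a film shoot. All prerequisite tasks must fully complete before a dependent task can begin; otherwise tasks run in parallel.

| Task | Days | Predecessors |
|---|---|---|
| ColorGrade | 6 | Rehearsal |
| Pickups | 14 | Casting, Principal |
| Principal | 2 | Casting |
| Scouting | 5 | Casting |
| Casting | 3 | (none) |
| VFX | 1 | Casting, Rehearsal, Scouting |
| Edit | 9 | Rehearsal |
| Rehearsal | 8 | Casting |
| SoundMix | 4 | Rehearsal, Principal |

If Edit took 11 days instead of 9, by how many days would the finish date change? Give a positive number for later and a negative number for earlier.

2

Baseline: Casting→Rehearsal→Edit = 3+8+9 = 20 → 20 days.
Edit is on the critical path; changing it to 11 makes that path 22 days.
That remains the longest chain; total 22 days.
Change in finish: 22 − 20 = +2 days.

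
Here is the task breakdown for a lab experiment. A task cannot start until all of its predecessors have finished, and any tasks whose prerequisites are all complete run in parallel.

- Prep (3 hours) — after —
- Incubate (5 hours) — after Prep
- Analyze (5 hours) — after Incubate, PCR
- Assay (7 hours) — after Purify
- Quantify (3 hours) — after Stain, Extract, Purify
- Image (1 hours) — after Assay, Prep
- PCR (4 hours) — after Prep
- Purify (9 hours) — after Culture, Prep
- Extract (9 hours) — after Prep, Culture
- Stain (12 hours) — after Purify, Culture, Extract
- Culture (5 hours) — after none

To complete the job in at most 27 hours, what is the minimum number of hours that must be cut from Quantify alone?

Current finish: 29 hours; target: 27.
Quantify is on every critical path, so each hour cut from Quantify cuts the finish by one (this holds down to a finish of 27).
Need 29 − 27 = 2 hours off Quantify → Quantify becomes 1 hour, finish becomes 27.

2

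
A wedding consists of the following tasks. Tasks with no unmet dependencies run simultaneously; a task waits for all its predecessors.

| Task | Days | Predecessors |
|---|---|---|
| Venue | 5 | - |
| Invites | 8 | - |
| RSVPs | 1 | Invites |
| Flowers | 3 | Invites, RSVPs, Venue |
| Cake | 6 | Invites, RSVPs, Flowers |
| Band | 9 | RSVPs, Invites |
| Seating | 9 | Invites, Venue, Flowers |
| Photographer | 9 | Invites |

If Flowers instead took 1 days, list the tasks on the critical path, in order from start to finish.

Invites, RSVPs, Flowers, Seating

Actual critical path: Invites→RSVPs→Flowers→Seating = 8+1+3+9 = 21 ⇒ 21 days.
Flowers lies on that path, so at 1 day the path becomes 19 days.
That remains the longest chain; total 19 days.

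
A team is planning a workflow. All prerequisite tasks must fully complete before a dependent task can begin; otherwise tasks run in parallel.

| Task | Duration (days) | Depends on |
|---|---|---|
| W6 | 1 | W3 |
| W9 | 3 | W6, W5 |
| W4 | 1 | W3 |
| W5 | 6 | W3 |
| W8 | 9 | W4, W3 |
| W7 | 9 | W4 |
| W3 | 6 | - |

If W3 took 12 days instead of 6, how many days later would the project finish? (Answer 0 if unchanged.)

6

Critical path before the change: W3→W4→W7 = 6+1+9 = 16 giving 16 days.
W3 lies on that path, so at 12 days the path becomes 22 days.
The critical path is still W3→W4→W7; finish is now 22 days.
Change in finish: 22 − 16 = +6 days.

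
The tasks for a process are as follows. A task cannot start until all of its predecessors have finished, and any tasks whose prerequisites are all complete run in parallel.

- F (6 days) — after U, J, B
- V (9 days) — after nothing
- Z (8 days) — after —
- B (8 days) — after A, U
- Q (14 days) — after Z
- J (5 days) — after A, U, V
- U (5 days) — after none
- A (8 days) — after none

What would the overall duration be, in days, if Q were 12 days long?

As given, the longest chain is Z→Q = 8+14 = 22, so the finish is 22 days.
Q lies on that path, so at 12 days the path becomes 20 days.
The binding chain switches to A→B→F = 8+8+6 = 22; finish 22 days.

22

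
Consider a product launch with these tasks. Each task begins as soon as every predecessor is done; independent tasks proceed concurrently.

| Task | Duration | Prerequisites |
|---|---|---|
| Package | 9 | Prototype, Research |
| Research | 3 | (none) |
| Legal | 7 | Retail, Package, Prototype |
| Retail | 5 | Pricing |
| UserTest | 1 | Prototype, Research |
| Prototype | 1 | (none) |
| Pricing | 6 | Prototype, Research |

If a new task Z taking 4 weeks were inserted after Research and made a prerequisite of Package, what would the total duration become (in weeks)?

23

Originally the plan takes 21 weeks.
With Z inserted, Package now waits for max(Prototype, Research, Z).
New critical path: Research→Z→Package→Legal = 3+4+9+7 = 23 ⇒ 23 weeks.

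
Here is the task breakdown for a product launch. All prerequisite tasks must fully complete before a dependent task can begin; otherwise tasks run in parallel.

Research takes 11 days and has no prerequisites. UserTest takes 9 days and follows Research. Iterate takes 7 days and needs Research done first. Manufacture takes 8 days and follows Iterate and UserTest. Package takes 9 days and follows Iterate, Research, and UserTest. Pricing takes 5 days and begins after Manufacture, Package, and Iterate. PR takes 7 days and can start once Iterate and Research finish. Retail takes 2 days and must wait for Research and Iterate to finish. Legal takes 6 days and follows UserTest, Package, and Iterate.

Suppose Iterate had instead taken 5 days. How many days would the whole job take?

35

Actual critical path: Research→UserTest→Package→Legal = 11+9+9+6 = 35 ⇒ 35 days.
Iterate has 2 days of float (longest path through it is 33).
That remains the longest chain; total 35 days.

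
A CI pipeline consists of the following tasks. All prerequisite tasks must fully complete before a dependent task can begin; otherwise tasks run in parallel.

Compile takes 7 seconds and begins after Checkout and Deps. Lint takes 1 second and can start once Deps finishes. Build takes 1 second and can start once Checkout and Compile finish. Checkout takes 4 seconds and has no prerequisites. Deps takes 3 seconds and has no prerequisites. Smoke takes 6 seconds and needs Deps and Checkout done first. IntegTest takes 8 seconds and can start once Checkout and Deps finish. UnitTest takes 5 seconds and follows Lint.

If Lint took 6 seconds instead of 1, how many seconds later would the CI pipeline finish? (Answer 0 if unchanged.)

Actual critical path: Checkout→Compile→Build = 4+7+1 = 12 ⇒ 12 seconds.
Lint is off the critical path — its longest chain is 9 seconds, giving 3 of slack.
New critical path: Deps→Lint→UnitTest = 3+6+5 = 14 ⇒ 14 seconds.
Change in finish: 14 − 12 = +2 seconds.

2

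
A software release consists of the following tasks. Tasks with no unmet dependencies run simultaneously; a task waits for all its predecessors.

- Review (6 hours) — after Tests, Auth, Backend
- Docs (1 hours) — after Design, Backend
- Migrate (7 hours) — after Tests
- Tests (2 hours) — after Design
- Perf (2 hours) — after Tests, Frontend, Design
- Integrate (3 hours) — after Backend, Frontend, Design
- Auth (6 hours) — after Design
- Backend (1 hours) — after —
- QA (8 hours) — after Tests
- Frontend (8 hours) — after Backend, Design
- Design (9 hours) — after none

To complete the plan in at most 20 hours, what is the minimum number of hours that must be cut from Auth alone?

Current finish: 21 hours; target: 20.
Auth is on every critical path, so each hour cut from Auth cuts the finish by one (this holds down to a finish of 20).
Need 21 − 20 = 1 hour off Auth → Auth becomes 5 hours, finish becomes 20.

1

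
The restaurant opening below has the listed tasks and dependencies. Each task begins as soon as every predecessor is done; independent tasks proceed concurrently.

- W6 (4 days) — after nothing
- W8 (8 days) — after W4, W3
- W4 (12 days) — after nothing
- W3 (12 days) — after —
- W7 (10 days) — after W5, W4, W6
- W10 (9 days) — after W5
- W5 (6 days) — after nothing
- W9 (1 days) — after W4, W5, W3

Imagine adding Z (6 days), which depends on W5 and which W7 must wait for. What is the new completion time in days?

Originally the schedule takes 22 days.
With Z inserted, W7 now waits for max(W5, W4, W6, Z).
New critical path: W4→W7 = 12+10 = 22 ⇒ 22 days.

22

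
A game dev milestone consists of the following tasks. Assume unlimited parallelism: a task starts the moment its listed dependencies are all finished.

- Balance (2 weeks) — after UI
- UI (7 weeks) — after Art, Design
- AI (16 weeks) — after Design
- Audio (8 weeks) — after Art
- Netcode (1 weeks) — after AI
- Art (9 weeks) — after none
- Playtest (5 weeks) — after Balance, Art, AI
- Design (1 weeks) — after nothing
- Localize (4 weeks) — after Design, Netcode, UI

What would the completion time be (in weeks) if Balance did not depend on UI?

22

With the dependency in place, Art→UI→Balance→Playtest = 9+7+2+5 = 23 sets the finish at 23 weeks.
Without UI→Balance, Balance's earliest start moves from 16 to 0.
The longest chain is now Design→AI→Netcode→Localize = 1+16+1+4 = 22, so the game dev milestone takes 22 weeks.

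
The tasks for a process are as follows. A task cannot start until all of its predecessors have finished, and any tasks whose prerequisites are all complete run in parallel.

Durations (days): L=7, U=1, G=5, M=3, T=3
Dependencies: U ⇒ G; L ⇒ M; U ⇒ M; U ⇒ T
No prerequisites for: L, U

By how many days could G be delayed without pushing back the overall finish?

The longest chain is L→M = 7+3 = 10; overall finish 10 days.
Longest path through G: 6 days (earliest finish 6, latest finish 10).
Slack of G = 5 − 1 = 4 days.

4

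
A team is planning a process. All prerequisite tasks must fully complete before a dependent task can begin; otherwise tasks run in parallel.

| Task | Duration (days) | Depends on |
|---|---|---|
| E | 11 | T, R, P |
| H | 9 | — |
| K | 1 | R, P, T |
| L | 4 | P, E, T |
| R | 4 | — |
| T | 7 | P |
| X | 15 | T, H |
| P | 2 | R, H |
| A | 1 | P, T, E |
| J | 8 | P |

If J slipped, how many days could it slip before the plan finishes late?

14

Critical path: H→P→T→X = 9+2+7+15 = 33, so the finish is 33 days.
Longest path through J: 19 days (earliest finish 19, latest finish 33).
Slack of J = 25 − 11 = 14 days.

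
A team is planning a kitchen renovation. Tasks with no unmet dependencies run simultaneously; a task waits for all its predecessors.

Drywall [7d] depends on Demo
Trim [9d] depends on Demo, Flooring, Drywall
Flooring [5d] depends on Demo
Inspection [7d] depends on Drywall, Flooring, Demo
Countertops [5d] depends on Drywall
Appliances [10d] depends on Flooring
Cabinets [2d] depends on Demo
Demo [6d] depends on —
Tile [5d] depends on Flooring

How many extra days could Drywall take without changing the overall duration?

0

The longest chain is Demo→Drywall→Trim = 6+7+9 = 22; overall finish 22 days.
Drywall finishes as early as 13 and must finish by 13.
Float = 22 − 22 = 0.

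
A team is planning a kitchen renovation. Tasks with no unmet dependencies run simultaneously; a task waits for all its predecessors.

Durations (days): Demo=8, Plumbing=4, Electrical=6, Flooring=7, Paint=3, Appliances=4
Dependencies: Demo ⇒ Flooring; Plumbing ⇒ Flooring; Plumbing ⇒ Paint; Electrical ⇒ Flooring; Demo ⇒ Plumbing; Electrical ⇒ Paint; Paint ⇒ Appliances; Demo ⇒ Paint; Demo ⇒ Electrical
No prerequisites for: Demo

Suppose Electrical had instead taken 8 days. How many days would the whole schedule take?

As given, the longest chain is Demo→Electrical→Flooring = 8+6+7 = 21, so the finish is 21 days.
Since Electrical is critical, the +2 change carries straight to that chain (now 23 days).
The critical path is still Demo→Electrical→Flooring; finish is now 23 days.

23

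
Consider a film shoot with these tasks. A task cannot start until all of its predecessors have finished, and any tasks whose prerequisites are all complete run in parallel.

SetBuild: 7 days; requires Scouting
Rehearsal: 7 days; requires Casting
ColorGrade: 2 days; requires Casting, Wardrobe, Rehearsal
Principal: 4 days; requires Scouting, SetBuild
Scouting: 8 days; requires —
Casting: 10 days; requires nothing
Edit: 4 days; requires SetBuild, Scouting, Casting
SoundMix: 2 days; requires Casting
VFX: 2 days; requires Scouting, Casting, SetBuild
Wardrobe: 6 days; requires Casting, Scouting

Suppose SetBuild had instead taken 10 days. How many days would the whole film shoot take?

As given, the longest chain is Scouting→SetBuild→Principal = 8+7+4 = 19, so the finish is 19 days.
SetBuild is on the critical path; changing it to 10 makes that path 22 days.
No other chain overtakes it, so the finish is 22 days.

22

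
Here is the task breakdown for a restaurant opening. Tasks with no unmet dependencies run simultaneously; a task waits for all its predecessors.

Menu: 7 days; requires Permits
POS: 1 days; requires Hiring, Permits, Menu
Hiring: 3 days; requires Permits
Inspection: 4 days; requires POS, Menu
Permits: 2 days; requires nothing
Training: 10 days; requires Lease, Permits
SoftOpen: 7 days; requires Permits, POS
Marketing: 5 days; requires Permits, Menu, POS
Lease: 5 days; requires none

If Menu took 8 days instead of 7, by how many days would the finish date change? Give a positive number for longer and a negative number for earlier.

The binding path is Permits→Menu→POS→SoftOpen = 2+7+1+7 = 17; finish at 17 days.
Menu lies on that path, so at 8 days the path becomes 18 days.
The critical path is still Permits→Menu→POS→SoftOpen; finish is now 18 days.
Change in finish: 18 − 17 = +1 days.

1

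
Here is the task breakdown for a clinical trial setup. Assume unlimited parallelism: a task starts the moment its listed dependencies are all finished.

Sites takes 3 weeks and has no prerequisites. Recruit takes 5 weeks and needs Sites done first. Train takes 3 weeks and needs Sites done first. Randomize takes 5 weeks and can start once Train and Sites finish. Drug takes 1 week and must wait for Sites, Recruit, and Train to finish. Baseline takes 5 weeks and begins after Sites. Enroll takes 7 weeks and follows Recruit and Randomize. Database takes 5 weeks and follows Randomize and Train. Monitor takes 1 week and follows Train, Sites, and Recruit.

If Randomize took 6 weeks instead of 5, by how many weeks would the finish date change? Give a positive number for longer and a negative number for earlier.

1

The binding path is Sites→Train→Randomize→Enroll = 3+3+5+7 = 18; finish at 18 weeks.
Since Randomize is critical, the +1 change carries straight to that chain (now 19 weeks).
No other chain overtakes it, so the finish is 19 weeks.
Change in finish: 19 − 18 = +1 weeks.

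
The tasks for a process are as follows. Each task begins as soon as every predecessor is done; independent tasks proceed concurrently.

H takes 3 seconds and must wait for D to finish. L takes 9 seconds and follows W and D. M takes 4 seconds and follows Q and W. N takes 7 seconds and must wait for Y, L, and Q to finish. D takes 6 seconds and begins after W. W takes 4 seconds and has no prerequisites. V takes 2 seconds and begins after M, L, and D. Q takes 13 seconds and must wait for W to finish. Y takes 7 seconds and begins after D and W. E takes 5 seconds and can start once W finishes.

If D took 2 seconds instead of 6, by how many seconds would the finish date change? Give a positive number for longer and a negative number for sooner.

Baseline: W→D→L→N = 4+6+9+7 = 26 → 26 seconds.
D lies on that path, so at 2 seconds the path becomes 22 seconds.
New critical path: W→Q→N = 4+13+7 = 24 ⇒ 24 seconds.
Change in finish: 24 − 26 = -2 seconds.

-2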